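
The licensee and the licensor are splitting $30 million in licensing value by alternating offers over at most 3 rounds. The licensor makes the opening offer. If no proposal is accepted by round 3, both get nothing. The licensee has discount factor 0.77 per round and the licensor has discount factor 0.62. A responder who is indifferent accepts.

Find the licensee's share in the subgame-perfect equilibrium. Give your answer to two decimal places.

8.78

Round 3 (the licensor proposes): the licensee will accept anything ≥ 0, so the licensor offers 0 and keeps 30.
Round 2 (the licensee proposes): the licensor can get 30 next round, worth 0.62 × 30 = 18.6 now. The licensee offers 18.6 and keeps 30 − 18.6 = 11.4.
Round 1 (the licensor proposes): the licensee can get 11.4 next round, worth 0.77 × 11.4 = 8.778 now. The licensor offers 8.778 and keeps 30 − 8.778 = 21.222.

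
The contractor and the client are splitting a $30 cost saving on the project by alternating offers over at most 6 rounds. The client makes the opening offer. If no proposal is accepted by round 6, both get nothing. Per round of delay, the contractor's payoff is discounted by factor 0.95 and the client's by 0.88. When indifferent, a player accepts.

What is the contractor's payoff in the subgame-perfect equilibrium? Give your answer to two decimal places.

26.20

Round 6 (the contractor proposes): the client will accept anything ≥ 0, so the contractor offers 0 and keeps 30.
Round 5 (the client proposes): the contractor can get 30 next round, worth 0.95 × 30 = 28.5 now. The client offers 28.5 and keeps 30 − 28.5 = 1.5.
Round 4 (the contractor proposes): the client can get 1.5 next round, worth 0.88 × 1.5 = 1.32 now. The contractor offers 1.32 and keeps 30 − 1.32 = 28.68.
Round 3 (the client proposes): the contractor can get 28.68 next round, worth 0.95 × 28.68 = 27.246 now; the client offers that and keeps 2.754.
Round 2 (the contractor proposes): the client can get 2.754 next round, worth 0.88 × 2.754 = 2.42352 now; the contractor offers that and keeps 27.57648.
Round 1 (the client proposes): the contractor can get 27.57648 next round, worth 0.95 × 27.57648 = 26.197656 now; the client offers that and keeps 3.802344.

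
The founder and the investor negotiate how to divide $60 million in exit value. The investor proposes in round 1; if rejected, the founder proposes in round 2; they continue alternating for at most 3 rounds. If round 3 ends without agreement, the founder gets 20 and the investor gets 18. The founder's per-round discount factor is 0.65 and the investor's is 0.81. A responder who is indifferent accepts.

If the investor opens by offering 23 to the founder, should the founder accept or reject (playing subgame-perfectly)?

Accept

Work out the founder's continuation value if the offer is rejected.
Round 3 (the investor proposes): the founder gets 20 if talks fail, so the investor offers 20 and keeps 40.
Round 2 (the founder proposes): the investor can get 40 next round, worth 0.81 × 40 = 32.4 now. The founder offers 32.4 and keeps 60 − 32.4 = 27.6.
So by rejecting in round 1, the founder gets 27.6 next round, worth 0.65 × 27.6 = 17.94 now.
Offer 23 ≥ 17.94, so the founder accepts.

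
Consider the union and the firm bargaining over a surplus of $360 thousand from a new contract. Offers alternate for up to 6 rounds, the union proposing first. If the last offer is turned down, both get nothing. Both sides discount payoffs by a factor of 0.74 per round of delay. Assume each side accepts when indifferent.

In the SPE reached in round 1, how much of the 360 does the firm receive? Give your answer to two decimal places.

187.08

Round 6 (the firm proposes): the union will accept anything ≥ 0, so the firm offers 0 and keeps 360.
Round 5 (the union proposes): the firm can get 360 next round, worth 0.74 × 360 = 266.4 now. The union offers 266.4 and keeps 360 − 266.4 = 93.6.
Round 4 (the firm proposes): the union can get 93.6 next round, worth 0.74 × 93.6 = 69.264 now, so the firm offers 69.264, keeping 290.736.
Round 3 (the union proposes): the firm can get 290.736 next round, worth 0.74 × 290.736 = 215.14464 now. The union offers 215.14464 and keeps 360 − 215.14464 = 144.85536.
Round 2 (the firm proposes): the union can get 144.85536 next round, worth 0.74 × 144.85536 = 107.1929664 now, so the firm offers 107.1929664, keeping 252.8070336.
Round 1 (the union proposes): the firm can get 252.8070336 next round, worth 0.74 × 252.8070336 = 187.077204864 now. The union offers 187.077204864 and keeps 360 − 187.077204864 = 172.922795136.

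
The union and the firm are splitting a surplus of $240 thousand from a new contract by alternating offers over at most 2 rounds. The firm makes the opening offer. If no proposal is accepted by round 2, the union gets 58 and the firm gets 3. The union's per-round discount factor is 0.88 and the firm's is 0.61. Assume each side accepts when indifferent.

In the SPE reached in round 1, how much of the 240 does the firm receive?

31.44

Round 2 (the union proposes): the firm gets 3 if talks fail, so the union offers 3 and keeps 237.
Round 1 (the firm proposes): the union can get 237 next round, worth 0.88 × 237 = 208.56 now; the firm offers that and keeps 31.44.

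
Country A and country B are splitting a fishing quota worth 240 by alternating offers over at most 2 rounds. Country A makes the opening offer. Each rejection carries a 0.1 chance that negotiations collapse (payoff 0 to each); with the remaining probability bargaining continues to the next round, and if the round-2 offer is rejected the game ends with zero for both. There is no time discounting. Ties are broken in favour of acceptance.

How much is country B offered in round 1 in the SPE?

By backward induction:
Round 2 (country B proposes): rejection yields 0 for country A; country B offers 0 and keeps 240.
Round 1 (country A proposes): rejecting gives country B an expected 0.9 × 240 = 216, so country A offers 216, keeping 24.

216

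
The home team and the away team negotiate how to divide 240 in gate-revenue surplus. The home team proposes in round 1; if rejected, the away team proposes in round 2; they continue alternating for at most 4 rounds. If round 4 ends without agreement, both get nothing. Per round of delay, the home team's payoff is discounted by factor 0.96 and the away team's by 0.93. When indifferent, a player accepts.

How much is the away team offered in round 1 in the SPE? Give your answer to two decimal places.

Round 4 (the away team proposes): the home team will accept anything ≥ 0, so the away team offers 0 and keeps 240.
Round 3 (the home team proposes): the away team can get 240 next round, worth 0.93 × 240 = 223.2 now. The home team offers 223.2 and keeps 240 − 223.2 = 16.8.
Round 2 (the away team proposes): the home team can get 16.8 next round, worth 0.96 × 16.8 = 16.128 now; the away team offers that and keeps 223.872.
Round 1 (the home team proposes): the away team can get 223.872 next round, worth 0.93 × 223.872 = 208.20096 now; the home team offers that and keeps 31.79904.

208.20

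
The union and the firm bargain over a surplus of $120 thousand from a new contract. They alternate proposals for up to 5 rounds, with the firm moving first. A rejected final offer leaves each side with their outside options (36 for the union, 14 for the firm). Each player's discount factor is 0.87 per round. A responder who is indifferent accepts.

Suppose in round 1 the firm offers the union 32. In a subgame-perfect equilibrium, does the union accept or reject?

Round 5 (the firm proposes): the union gets 36 if talks fail, so the firm offers 36 and keeps 84.
Round 4 (the union proposes): the firm can get 84 next round, worth 0.87 × 84 = 73.08 now; the union offers that and keeps 46.92.
Round 3 (the firm proposes): the union can get 46.92 next round, worth 0.87 × 46.92 = 40.8204 now. The firm offers 40.8204 and keeps 120 − 40.8204 = 79.1796.
Round 2 (the union proposes): the firm can get 79.1796 next round, worth 0.87 × 79.1796 = 68.886252 now, so the union offers 68.886252, keeping 51.113748.
So by rejecting in round 1, the union gets 51.113748 next round, worth 0.87 × 51.113748 = 44.46896076 now.
Offer 32 < 44.46896076, so the union rejects.

Reject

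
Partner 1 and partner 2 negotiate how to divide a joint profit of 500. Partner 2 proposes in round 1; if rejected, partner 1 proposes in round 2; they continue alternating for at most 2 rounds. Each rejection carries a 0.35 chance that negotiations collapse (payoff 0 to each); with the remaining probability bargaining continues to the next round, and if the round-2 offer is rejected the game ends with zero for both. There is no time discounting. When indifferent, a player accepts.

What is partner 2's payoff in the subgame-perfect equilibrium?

By backward induction:
Round 2 (partner 1 proposes): rejection yields 0 for partner 2; partner 1 offers 0 and keeps 500.
Round 1 (partner 2 proposes): rejecting gives partner 1 an expected 0.65 × 500 = 325. Partner 2 offers 325 and keeps 500 − 325 = 175.

175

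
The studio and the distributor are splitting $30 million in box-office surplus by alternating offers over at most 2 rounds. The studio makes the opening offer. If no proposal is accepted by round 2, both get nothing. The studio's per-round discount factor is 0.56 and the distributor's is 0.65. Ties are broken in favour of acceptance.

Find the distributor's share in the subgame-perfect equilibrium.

Round 2 (the distributor proposes): rejection yields 0 for the studio; the distributor offers 0 and keeps 30.
Round 1 (the studio proposes): the distributor can get 30 next round, worth 0.65 × 30 = 19.5 now, so the studio offers 19.5, keeping 10.5.

19.5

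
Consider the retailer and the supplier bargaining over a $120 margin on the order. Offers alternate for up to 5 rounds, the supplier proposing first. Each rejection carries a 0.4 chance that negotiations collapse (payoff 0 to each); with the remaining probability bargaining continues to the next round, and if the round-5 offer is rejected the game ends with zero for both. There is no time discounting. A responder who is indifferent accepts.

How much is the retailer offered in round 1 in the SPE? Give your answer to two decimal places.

Round 5 (the supplier proposes): the retailer will accept anything ≥ 0, so the supplier offers 0 and keeps 120.
Round 4 (the retailer proposes): rejecting gives the supplier an expected 0.6 × 120 = 72, so the retailer offers 72, keeping 48.
Round 3 (the supplier proposes): rejecting gives the retailer an expected 0.6 × 48 = 28.8. The supplier offers 28.8 and keeps 120 − 28.8 = 91.2.
Round 2 (the retailer proposes): rejecting gives the supplier an expected 0.6 × 91.2 = 54.72, so the retailer offers 54.72, keeping 65.28.
Round 1 (the supplier proposes): rejecting gives the retailer an expected 0.6 × 65.28 = 39.168; the supplier offers that and keeps 80.832.

39.17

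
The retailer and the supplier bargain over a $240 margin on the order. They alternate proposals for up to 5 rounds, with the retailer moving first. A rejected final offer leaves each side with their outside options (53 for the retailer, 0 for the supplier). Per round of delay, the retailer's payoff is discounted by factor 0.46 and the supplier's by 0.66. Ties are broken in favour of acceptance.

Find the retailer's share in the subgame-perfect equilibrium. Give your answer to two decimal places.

Work backward from the last round.
Round 5 (the retailer proposes): the supplier will accept anything ≥ 0, so the retailer offers 0 and keeps 240.
Round 4 (the supplier proposes): the retailer can get 240 next round, worth 0.46 × 240 = 110.4 now, so the supplier offers 110.4, keeping 129.6.
Round 3 (the retailer proposes): the supplier can get 129.6 next round, worth 0.66 × 129.6 = 85.536 now. The retailer offers 85.536 and keeps 240 − 85.536 = 154.464.
Round 2 (the supplier proposes): the retailer can get 154.464 next round, worth 0.46 × 154.464 = 71.05344 now, so the supplier offers 71.05344, keeping 168.94656.
Round 1 (the retailer proposes): the supplier can get 168.94656 next round, worth 0.66 × 168.94656 = 111.5047296 now; the retailer offers that and keeps 128.4952704.

128.50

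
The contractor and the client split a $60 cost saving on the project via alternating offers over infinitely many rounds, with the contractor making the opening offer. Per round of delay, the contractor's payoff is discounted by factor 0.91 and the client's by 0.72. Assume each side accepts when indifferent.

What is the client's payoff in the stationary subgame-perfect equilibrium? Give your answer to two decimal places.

When the contractor proposes, the client accepts any offer worth at least 0.72 times what the client would get by proposing next round; and vice versa.
This gives x = 60 − 0.72y and y = 60 − 0.91x, where x and y are each side's share when it proposes.
Hence (1 − 0.72·0.91)x = 60(1 − 0.72), i.e. 0.3448·x = 16.8.
x ≈ 48.7239; the client's share is 60 − x ≈ 11.2761.

11.28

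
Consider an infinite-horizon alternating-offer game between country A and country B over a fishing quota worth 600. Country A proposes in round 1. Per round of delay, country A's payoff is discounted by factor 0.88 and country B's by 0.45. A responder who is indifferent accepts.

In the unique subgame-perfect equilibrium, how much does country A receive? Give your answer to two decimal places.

When country A proposes, country B accepts any offer worth at least 0.45 times what country B would get by proposing next round; and vice versa.
This gives x = 600 − 0.45y and y = 600 − 0.88x, where x and y are each side's share when it proposes.
Hence (1 − 0.45·0.88)x = 600(1 − 0.45), i.e. 0.604·x = 330.
x ≈ 546.3576; country B's share is 600 − x ≈ 53.6424.

546.36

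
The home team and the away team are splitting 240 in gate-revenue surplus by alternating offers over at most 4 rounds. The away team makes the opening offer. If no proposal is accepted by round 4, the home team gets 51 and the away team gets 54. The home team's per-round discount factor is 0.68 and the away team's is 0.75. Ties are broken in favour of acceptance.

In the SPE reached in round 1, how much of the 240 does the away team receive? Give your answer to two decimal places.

134.70

Round 4 (the home team proposes): the away team gets 54 if talks fail, so the home team offers 54 and keeps 186.
Round 3 (the away team proposes): the home team can get 186 next round, worth 0.68 × 186 = 126.48 now; the away team offers that and keeps 113.52.
Round 2 (the home team proposes): the away team can get 113.52 next round, worth 0.75 × 113.52 = 85.14 now, so the home team offers 85.14, keeping 154.86.
Round 1 (the away team proposes): the home team can get 154.86 next round, worth 0.68 × 154.86 = 105.3048 now; the away team offers that and keeps 134.6952.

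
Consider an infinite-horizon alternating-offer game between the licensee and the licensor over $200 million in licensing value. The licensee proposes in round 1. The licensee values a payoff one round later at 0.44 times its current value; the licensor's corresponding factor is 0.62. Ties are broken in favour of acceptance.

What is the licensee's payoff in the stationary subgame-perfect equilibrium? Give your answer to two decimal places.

In a stationary SPE each proposer offers the other exactly their discounted continuation value.
If the licensee keeps x when proposing and the licensor keeps y when proposing, then x = 200 − 0.62y and y = 200 − 0.44x.
Solving: x = 200(1 − 0.62) / (1 − 0.44·0.62) = 76 / 0.7272 ≈ 104.5105.
The licensor gets 200 − 104.5105 ≈ 95.4895.

104.51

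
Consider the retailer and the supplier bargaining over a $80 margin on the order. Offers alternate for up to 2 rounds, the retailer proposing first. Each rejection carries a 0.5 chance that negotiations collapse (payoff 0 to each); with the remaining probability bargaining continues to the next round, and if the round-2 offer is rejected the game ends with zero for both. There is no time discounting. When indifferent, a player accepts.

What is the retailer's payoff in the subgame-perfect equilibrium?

40

Round 2 (the supplier proposes): the retailer will accept anything ≥ 0, so the supplier offers 0 and keeps 80.
Round 1 (the retailer proposes): rejecting gives the supplier an expected 0.5 × 80 = 40; the retailer offers that and keeps 40.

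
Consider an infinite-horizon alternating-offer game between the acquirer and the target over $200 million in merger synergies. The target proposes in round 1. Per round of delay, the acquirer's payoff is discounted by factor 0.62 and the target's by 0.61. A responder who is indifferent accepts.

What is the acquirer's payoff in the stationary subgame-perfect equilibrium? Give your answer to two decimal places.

In a stationary SPE each proposer offers the other exactly their discounted continuation value.
If the target keeps x when proposing and the acquirer keeps y when proposing, then x = 200 − 0.62y and y = 200 − 0.61x.
Solving: x = 200(1 − 0.62) / (1 − 0.61·0.62) = 76 / 0.6218 ≈ 122.2258.
The acquirer gets 200 − 122.2258 ≈ 77.7742.

77.77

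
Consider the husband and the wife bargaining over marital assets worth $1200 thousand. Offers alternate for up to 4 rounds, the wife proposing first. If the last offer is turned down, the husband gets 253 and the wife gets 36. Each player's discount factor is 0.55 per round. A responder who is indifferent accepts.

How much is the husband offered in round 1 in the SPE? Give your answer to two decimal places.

Round 4 (the husband proposes): the wife gets 36 if talks fail, so the husband offers 36 and keeps 1164.
Round 3 (the wife proposes): the husband can get 1164 next round, worth 0.55 × 1164 = 640.2 now. The wife offers 640.2 and keeps 1200 − 640.2 = 559.8.
Round 2 (the husband proposes): the wife can get 559.8 next round, worth 0.55 × 559.8 = 307.89 now, so the husband offers 307.89, keeping 892.11.
Round 1 (the wife proposes): the husband can get 892.11 next round, worth 0.55 × 892.11 = 490.6605 now; the wife offers that and keeps 709.3395.

490.66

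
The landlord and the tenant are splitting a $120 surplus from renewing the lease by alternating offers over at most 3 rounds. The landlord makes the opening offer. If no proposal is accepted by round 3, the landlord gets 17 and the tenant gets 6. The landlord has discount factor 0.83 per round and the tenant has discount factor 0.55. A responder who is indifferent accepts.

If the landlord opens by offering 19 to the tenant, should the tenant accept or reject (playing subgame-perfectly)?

Accept

Round 3 (the landlord proposes): the tenant gets 6 if talks fail, so the landlord offers 6 and keeps 114.
Round 2 (the tenant proposes): the landlord can get 114 next round, worth 0.83 × 114 = 94.62 now, so the tenant offers 94.62, keeping 25.38.
So by rejecting in round 1, the tenant gets 25.38 next round, worth 0.55 × 25.38 = 13.959 now.
Offer 19 ≥ 13.959, so the tenant accepts.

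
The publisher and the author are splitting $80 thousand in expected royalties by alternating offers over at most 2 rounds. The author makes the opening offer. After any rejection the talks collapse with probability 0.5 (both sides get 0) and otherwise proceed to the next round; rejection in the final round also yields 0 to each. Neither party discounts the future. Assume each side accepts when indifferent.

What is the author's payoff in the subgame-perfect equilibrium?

By backward induction:
Round 2 (the publisher proposes): the author will accept anything ≥ 0, so the publisher offers 0 and keeps 80.
Round 1 (the author proposes): rejecting gives the publisher an expected 0.5 × 80 = 40, so the author offers 40, keeping 40.

40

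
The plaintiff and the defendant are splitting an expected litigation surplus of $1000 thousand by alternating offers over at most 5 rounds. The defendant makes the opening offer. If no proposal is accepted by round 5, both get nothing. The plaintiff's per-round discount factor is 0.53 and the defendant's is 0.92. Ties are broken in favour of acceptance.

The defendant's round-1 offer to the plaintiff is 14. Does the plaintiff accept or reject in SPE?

Round 5 (the defendant proposes): rejection yields 0 for the plaintiff; the defendant offers 0 and keeps 1000.
Round 4 (the plaintiff proposes): the defendant can get 1000 next round, worth 0.92 × 1000 = 920 now. The plaintiff offers 920 and keeps 1000 − 920 = 80.
Round 3 (the defendant proposes): the plaintiff can get 80 next round, worth 0.53 × 80 = 42.4 now, so the defendant offers 42.4, keeping 957.6.
Round 2 (the plaintiff proposes): the defendant can get 957.6 next round, worth 0.92 × 957.6 = 880.992 now; the plaintiff offers that and keeps 119.008.
So by rejecting in round 1, the plaintiff gets 119.008 next round, worth 0.53 × 119.008 = 63.07424 now.
Offer 14 < 63.07424, so the plaintiff rejects.

Reject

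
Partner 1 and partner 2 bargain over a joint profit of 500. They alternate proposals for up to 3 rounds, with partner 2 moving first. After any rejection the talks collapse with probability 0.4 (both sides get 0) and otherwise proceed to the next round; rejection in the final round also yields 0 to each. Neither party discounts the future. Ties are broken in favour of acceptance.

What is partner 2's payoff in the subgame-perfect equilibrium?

380

By backward induction:
Round 3 (partner 2 proposes): partner 1 will accept anything ≥ 0, so partner 2 offers 0 and keeps 500.
Round 2 (partner 1 proposes): rejecting gives partner 2 an expected 0.6 × 500 = 300; partner 1 offers that and keeps 200.
Round 1 (partner 2 proposes): rejecting gives partner 1 an expected 0.6 × 200 = 120; partner 2 offers that and keeps 380.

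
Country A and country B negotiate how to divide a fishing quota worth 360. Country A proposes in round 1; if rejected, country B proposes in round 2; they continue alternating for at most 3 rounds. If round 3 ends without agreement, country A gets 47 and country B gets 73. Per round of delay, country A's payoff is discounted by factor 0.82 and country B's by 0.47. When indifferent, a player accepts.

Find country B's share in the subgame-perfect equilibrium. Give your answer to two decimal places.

58.59

Round 3 (country A proposes): country B gets 73 if talks fail, so country A offers 73 and keeps 287.
Round 2 (country B proposes): country A can get 287 next round, worth 0.82 × 287 = 235.34 now; country B offers that and keeps 124.66.
Round 1 (country A proposes): country B can get 124.66 next round, worth 0.47 × 124.66 = 58.5902 now. Country A offers 58.5902 and keeps 360 − 58.5902 = 301.4098.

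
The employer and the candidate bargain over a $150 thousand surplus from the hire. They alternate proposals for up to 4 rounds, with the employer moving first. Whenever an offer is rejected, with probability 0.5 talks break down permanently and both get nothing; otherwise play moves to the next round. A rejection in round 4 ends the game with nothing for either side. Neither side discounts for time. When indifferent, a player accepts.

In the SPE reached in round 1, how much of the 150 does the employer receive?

Round 4 (the candidate proposes): the employer will accept anything ≥ 0, so the candidate offers 0 and keeps 150.
Round 3 (the employer proposes): rejecting gives the candidate an expected 0.5 × 150 = 75, so the employer offers 75, keeping 75.
Round 2 (the candidate proposes): rejecting gives the employer an expected 0.5 × 75 = 37.5. The candidate offers 37.5 and keeps 150 − 37.5 = 112.5.
Round 1 (the employer proposes): rejecting gives the candidate an expected 0.5 × 112.5 = 56.25; the employer offers that and keeps 93.75.

93.75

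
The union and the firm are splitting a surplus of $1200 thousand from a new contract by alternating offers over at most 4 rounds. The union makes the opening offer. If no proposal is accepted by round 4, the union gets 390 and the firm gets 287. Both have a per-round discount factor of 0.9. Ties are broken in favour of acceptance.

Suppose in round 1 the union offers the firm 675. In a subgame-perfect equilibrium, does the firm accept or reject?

Reject

Round 4 (the firm proposes): the union gets 390 if talks fail, so the firm offers 390 and keeps 810.
Round 3 (the union proposes): the firm can get 810 next round, worth 0.9 × 810 = 729 now; the union offers that and keeps 471.
Round 2 (the firm proposes): the union can get 471 next round, worth 0.9 × 471 = 423.9 now. The firm offers 423.9 and keeps 1200 − 423.9 = 776.1.
So by rejecting in round 1, the firm gets 776.1 next round, worth 0.9 × 776.1 = 698.49 now.
Offer 675 < 698.49, so the firm rejects.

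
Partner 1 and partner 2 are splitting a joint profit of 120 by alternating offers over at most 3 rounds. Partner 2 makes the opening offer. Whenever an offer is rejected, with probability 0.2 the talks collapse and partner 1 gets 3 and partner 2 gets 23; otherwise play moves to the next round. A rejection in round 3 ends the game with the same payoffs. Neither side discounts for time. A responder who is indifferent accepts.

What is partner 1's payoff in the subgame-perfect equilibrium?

18.04

Round 3 (partner 2 proposes): partner 1 gets 3 if talks fail, so partner 2 offers 3 and keeps 117.
Round 2 (partner 1 proposes): rejecting gives partner 2 an expected 0.8 × 117 + 0.2 × 23 = 98.2; partner 1 offers that and keeps 21.8.
Round 1 (partner 2 proposes): rejecting gives partner 1 an expected 0.8 × 21.8 + 0.2 × 3 = 18.04. Partner 2 offers 18.04 and keeps 120 − 18.04 = 101.96.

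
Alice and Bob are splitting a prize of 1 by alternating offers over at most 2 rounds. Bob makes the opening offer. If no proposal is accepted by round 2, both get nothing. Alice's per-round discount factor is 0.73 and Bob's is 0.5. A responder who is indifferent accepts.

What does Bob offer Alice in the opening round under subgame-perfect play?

Round 2 (Alice proposes): Bob will accept anything ≥ 0, so Alice offers 0 and keeps 1.
Round 1 (Bob proposes): Alice can get 1 next round, worth 0.73 × 1 = 0.73 now. Bob offers 0.73 and keeps 1 − 0.73 = 0.27.

0.73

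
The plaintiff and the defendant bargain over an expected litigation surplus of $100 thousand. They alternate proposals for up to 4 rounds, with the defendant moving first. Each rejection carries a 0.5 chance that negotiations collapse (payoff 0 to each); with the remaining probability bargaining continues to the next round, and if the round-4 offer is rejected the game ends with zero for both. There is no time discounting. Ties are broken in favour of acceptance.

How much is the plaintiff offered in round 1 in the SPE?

By backward induction:
Round 4 (the plaintiff proposes): the defendant will accept anything ≥ 0, so the plaintiff offers 0 and keeps 100.
Round 3 (the defendant proposes): rejecting gives the plaintiff an expected 0.5 × 100 = 50, so the defendant offers 50, keeping 50.
Round 2 (the plaintiff proposes): rejecting gives the defendant an expected 0.5 × 50 = 25, so the plaintiff offers 25, keeping 75.
Round 1 (the defendant proposes): rejecting gives the plaintiff an expected 0.5 × 75 = 37.5. The defendant offers 37.5 and keeps 100 − 37.5 = 62.5.

37.5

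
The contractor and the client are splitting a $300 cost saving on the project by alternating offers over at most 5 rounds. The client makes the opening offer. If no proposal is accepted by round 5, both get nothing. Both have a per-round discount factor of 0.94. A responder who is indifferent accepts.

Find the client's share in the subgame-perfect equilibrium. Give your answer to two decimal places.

268.13

By backward induction:
Round 5 (the client proposes): the contractor will accept anything ≥ 0, so the client offers 0 and keeps 300.
Round 4 (the contractor proposes): the client can get 300 next round, worth 0.94 × 300 = 282 now; the contractor offers that and keeps 18.
Round 3 (the client proposes): the contractor can get 18 next round, worth 0.94 × 18 = 16.92 now; the client offers that and keeps 283.08.
Round 2 (the contractor proposes): the client can get 283.08 next round, worth 0.94 × 283.08 = 266.0952 now; the contractor offers that and keeps 33.9048.
Round 1 (the client proposes): the contractor can get 33.9048 next round, worth 0.94 × 33.9048 = 31.870512 now. The client offers 31.870512 and keeps 300 − 31.870512 = 268.129488.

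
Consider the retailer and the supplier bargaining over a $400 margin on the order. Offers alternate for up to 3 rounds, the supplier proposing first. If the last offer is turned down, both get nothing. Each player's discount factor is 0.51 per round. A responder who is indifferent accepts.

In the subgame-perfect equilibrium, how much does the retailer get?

Round 3 (the supplier proposes): the retailer will accept anything ≥ 0, so the supplier offers 0 and keeps 400.
Round 2 (the retailer proposes): the supplier can get 400 next round, worth 0.51 × 400 = 204 now; the retailer offers that and keeps 196.
Round 1 (the supplier proposes): the retailer can get 196 next round, worth 0.51 × 196 = 99.96 now. The supplier offers 99.96 and keeps 400 − 99.96 = 300.04.

99.96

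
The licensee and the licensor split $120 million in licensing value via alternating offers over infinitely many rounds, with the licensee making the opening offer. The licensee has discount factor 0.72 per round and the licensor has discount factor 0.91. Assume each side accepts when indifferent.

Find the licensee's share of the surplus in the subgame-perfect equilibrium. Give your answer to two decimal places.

31.32

In a stationary SPE each proposer offers the other exactly their discounted continuation value.
If the licensee keeps x when proposing and the licensor keeps y when proposing, then x = 120 − 0.91y and y = 120 − 0.72x.
Solving: x = 120(1 − 0.91) / (1 − 0.72·0.91) = 10.8 / 0.3448 ≈ 31.3225.
The licensor gets 120 − 31.3225 ≈ 88.6775.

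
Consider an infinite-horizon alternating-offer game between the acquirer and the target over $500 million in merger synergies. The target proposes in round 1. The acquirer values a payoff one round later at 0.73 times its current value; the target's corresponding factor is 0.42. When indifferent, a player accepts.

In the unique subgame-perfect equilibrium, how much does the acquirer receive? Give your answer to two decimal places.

Let x be the target's share when the target proposes and y be the acquirer's share when the acquirer proposes.
The acquirer accepts iff offered ≥ 0.73·y, so x = 500 − 0.73y. Symmetrically y = 500 − 0.42x.
Substituting: x = 500 − 0.73(500 − 0.42x), giving x(1 − 0.42·0.73) = 500(1 − 0.73).
So x = 500 × 0.27 / 0.6934 ≈ 194.6928, and the acquirer receives 500 − x ≈ 305.3072.

305.31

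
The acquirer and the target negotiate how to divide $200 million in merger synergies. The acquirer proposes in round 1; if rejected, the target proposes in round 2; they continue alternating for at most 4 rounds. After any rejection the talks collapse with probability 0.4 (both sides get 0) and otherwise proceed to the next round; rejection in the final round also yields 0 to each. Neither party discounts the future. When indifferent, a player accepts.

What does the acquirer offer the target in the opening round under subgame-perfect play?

91.2

By backward induction:
Round 4 (the target proposes): the acquirer will accept anything ≥ 0, so the target offers 0 and keeps 200.
Round 3 (the acquirer proposes): rejecting gives the target an expected 0.6 × 200 = 120, so the acquirer offers 120, keeping 80.
Round 2 (the target proposes): rejecting gives the acquirer an expected 0.6 × 80 = 48. The target offers 48 and keeps 200 − 48 = 152.
Round 1 (the acquirer proposes): rejecting gives the target an expected 0.6 × 152 = 91.2; the acquirer offers that and keeps 108.8.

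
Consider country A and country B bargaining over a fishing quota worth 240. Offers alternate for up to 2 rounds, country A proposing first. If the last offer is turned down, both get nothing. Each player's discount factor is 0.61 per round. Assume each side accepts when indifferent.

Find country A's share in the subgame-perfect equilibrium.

Round 2 (country B proposes): country A will accept anything ≥ 0, so country B offers 0 and keeps 240.
Round 1 (country A proposes): country B can get 240 next round, worth 0.61 × 240 = 146.4 now, so country A offers 146.4, keeping 93.6.

93.6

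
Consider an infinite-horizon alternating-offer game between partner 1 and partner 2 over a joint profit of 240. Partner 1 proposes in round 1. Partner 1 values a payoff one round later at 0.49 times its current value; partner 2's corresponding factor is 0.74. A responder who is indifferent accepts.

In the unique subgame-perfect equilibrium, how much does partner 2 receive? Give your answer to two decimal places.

142.10

When partner 1 proposes, partner 2 accepts any offer worth at least 0.74 times what partner 2 would get by proposing next round; and vice versa.
This gives x = 240 − 0.74y and y = 240 − 0.49x, where x and y are each side's share when it proposes.
Hence (1 − 0.74·0.49)x = 240(1 − 0.74), i.e. 0.6374·x = 62.4.
x ≈ 97.8977; partner 2's share is 240 − x ≈ 142.1023.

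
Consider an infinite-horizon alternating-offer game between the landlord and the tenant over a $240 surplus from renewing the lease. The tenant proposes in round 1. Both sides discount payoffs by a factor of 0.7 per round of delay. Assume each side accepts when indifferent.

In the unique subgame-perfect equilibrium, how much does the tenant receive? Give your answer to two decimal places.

141.18

Let x be the tenant's share when the tenant proposes and y be the landlord's share when the landlord proposes.
The landlord accepts iff offered ≥ 0.7·y, so x = 240 − 0.7y. Symmetrically y = 240 − 0.7x.
Substituting: x = 240 − 0.7(240 − 0.7x), giving x(1 − 0.7·0.7) = 240(1 − 0.7).
So x = 240 × 0.3 / 0.51 ≈ 141.1765, and the landlord receives 240 − x ≈ 98.8235.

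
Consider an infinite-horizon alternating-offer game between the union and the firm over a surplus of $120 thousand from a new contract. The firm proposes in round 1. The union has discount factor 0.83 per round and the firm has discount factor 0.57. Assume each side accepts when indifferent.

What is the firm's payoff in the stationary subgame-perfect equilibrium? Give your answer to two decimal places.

38.72

Let x be the firm's share when the firm proposes and y be the union's share when the union proposes.
The union accepts iff offered ≥ 0.83·y, so x = 120 − 0.83y. Symmetrically y = 120 − 0.57x.
Substituting: x = 120 − 0.83(120 − 0.57x), giving x(1 − 0.57·0.83) = 120(1 − 0.83).
So x = 120 × 0.17 / 0.5269 ≈ 38.7170, and the union receives 120 − x ≈ 81.2830.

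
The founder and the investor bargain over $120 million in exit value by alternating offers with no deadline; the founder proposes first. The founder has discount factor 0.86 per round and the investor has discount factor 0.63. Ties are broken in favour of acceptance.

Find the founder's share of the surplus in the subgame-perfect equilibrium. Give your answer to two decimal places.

96.90

When the founder proposes, the investor accepts any offer worth at least 0.63 times what the investor would get by proposing next round; and vice versa.
This gives x = 120 − 0.63y and y = 120 − 0.86x, where x and y are each side's share when it proposes.
Hence (1 − 0.63·0.86)x = 120(1 − 0.63), i.e. 0.4582·x = 44.4.
x ≈ 96.9009; the investor's share is 120 − x ≈ 23.0991.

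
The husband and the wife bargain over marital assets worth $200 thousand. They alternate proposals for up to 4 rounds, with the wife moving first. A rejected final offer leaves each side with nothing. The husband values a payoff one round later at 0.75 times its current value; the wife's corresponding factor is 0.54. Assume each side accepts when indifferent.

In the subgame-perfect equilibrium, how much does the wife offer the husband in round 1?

129.75

Solve by backward induction from round 4.
Round 4 (the husband proposes): rejection yields 0 for the wife; the husband offers 0 and keeps 200.
Round 3 (the wife proposes): the husband can get 200 next round, worth 0.75 × 200 = 150 now; the wife offers that and keeps 50.
Round 2 (the husband proposes): the wife can get 50 next round, worth 0.54 × 50 = 27 now. The husband offers 27 and keeps 200 − 27 = 173.
Round 1 (the wife proposes): the husband can get 173 next round, worth 0.75 × 173 = 129.75 now. The wife offers 129.75 and keeps 200 − 129.75 = 70.25.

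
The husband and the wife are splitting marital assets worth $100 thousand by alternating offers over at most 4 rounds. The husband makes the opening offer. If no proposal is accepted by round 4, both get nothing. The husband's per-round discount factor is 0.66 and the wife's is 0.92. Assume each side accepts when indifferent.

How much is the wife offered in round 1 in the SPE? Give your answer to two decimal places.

87.14

Round 4 (the wife proposes): rejection yields 0 for the husband; the wife offers 0 and keeps 100.
Round 3 (the husband proposes): the wife can get 100 next round, worth 0.92 × 100 = 92 now. The husband offers 92 and keeps 100 − 92 = 8.
Round 2 (the wife proposes): the husband can get 8 next round, worth 0.66 × 8 = 5.28 now; the wife offers that and keeps 94.72.
Round 1 (the husband proposes): the wife can get 94.72 next round, worth 0.92 × 94.72 = 87.1424 now, so the husband offers 87.1424, keeping 12.8576.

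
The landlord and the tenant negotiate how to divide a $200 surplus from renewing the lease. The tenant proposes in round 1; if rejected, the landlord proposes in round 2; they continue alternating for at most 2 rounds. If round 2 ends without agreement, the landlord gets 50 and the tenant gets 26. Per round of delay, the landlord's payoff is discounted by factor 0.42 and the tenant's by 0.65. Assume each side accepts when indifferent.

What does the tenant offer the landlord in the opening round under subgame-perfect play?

Round 2 (the landlord proposes): the tenant gets 26 if talks fail, so the landlord offers 26 and keeps 174.
Round 1 (the tenant proposes): the landlord can get 174 next round, worth 0.42 × 174 = 73.08 now; the tenant offers that and keeps 126.92.

73.08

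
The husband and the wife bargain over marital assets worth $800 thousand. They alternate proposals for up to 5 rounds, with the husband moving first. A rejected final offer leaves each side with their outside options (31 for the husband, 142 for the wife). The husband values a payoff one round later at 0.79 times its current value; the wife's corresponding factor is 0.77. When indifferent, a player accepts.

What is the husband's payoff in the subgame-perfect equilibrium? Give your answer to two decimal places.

Round 5 (the husband proposes): the wife gets 142 if talks fail, so the husband offers 142 and keeps 658.
Round 4 (the wife proposes): the husband can get 658 next round, worth 0.79 × 658 = 519.82 now; the wife offers that and keeps 280.18.
Round 3 (the husband proposes): the wife can get 280.18 next round, worth 0.77 × 280.18 = 215.7386 now, so the husband offers 215.7386, keeping 584.2614.
Round 2 (the wife proposes): the husband can get 584.2614 next round, worth 0.79 × 584.2614 = 461.566506 now, so the wife offers 461.566506, keeping 338.433494.
Round 1 (the husband proposes): the wife can get 338.433494 next round, worth 0.77 × 338.433494 = 260.59379038 now; the husband offers that and keeps 539.40620962.

539.41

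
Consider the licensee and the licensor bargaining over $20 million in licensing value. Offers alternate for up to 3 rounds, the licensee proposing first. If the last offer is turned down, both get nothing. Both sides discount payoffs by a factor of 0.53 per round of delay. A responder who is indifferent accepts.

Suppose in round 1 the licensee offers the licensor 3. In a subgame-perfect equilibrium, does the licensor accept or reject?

Round 3 (the licensee proposes): the licensor will accept anything ≥ 0, so the licensee offers 0 and keeps 20.
Round 2 (the licensor proposes): the licensee can get 20 next round, worth 0.53 × 20 = 10.6 now, so the licensor offers 10.6, keeping 9.4.
So by rejecting in round 1, the licensor gets 9.4 next round, worth 0.53 × 9.4 = 4.982 now.
Offer 3 < 4.982, so the licensor rejects.

Reject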